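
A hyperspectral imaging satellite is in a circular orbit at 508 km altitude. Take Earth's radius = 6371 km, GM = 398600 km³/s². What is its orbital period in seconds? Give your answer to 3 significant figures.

5680 seconds

Semi-major axis a = 6371 + 508 = 6879 km. Period T = 2π√(a³/μ) = 2π√(6879³/398600) = 5678.0 s = 94.63 min.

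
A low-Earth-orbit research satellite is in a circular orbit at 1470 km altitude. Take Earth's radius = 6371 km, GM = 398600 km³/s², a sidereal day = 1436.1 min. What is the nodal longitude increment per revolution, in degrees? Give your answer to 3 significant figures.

Semi-major axis a = 6371 + 1470 = 7841 km. Period T = 2π√(a³/μ) = 2π√(7841³/398600) = 6909.8 s = 115.16 min.
During one orbit Earth rotates (6909.8 / 86166) × 360° = 28.87°.

28.9°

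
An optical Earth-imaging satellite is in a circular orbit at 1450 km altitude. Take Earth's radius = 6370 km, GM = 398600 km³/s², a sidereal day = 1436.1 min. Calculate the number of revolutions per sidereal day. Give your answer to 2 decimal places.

12.52

Semi-major axis a = 6370 + 1450 = 7820 km. Period T = 2π√(a³/μ) = 2π√(7820³/398600) = 6882.1 s = 114.70 min.
Orbits per sidereal day = 86166 / 6882.1 = 12.520.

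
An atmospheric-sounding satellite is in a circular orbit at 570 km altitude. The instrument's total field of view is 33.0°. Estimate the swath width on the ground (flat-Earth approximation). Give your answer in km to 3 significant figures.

Half-angle = 33.0°/2 = 16.5°.
Swath width ≈ 2h·tan(θ/2) = 2 × 570 × tan(16.5°) = 337.7 km.

338 km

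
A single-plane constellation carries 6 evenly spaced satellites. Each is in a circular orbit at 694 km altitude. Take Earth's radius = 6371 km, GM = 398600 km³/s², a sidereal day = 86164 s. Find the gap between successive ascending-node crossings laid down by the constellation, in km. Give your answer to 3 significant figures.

Semi-major axis a = 6371 + 694 = 7065 km. Period T = 2π√(a³/μ) = 2π√(7065³/398600) = 5909.9 s = 98.50 min.
Single-satellite node shift = (5909.9/86164) × 360° = 24.69°.
With 6 satellites evenly phased, successive equator crossings are 24.69/6 = 4.115° apart.
That is 4.115 × 111.2 = 458 km at the equator.

458 km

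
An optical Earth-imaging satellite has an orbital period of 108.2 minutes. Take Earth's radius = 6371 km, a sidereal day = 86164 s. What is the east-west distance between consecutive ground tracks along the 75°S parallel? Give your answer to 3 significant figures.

T = 108.2 min = 6492.0 s.
Node shift per orbit = (6492.0/86164) × 360° = 27.12°.
Equatorial spacing = 27.12 × 111.2 km/° = 3016 km.
At 75° latitude, spacing = 3016 × cos(75°) = 781 km.

781 km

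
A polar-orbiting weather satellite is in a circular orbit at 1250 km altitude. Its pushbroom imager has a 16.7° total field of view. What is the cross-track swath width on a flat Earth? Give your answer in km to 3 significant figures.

Half-angle = 16.7°/2 = 8.35°.
Swath width ≈ 2h·tan(θ/2) = 2 × 1250 × tan(8.35°) = 366.9 km.

367 km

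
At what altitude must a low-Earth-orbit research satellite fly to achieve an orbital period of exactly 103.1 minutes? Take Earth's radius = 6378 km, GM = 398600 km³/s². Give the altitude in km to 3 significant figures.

905 km

T = 103.1 min = 6186.0 s.
From T = 2π√(a³/μ): a = (μ T²/4π²)^(1/3) = (398600 × 6186.0² / 4π²)^(1/3) = 7283 km.
Altitude h = a − R = 7283 − 6378 = 905 km.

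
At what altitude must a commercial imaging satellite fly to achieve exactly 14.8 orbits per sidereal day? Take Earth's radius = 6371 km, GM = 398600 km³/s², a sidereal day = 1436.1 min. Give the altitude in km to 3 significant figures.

624 km

Required period T = 86166 / 14.8 = 5822.0 s.
From T = 2π√(a³/μ): a = (μ T²/4π²)^(1/3) = (398600 × 5822.0² / 4π²)^(1/3) = 6995 km.
Altitude h = a − R = 6995 − 6371 = 624 km.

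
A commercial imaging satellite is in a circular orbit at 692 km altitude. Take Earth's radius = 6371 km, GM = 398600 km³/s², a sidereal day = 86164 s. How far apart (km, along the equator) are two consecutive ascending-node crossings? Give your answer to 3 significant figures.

2740 km

Semi-major axis a = 6371 + 692 = 7063 km. Period T = 2π√(a³/μ) = 2π√(7063³/398600) = 5907.4 s = 98.46 min.
During one orbit Earth rotates (5907.4 / 86164) × 360° = 24.68°.
At the equator that is 24.68° × (2π·6371/360) km/° = 24.68 × 111.2 = 2744 km.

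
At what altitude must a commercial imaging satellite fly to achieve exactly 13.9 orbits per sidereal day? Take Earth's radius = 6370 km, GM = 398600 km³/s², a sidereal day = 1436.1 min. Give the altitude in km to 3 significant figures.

924 km

Required period T = 86166 / 13.9 = 6199.0 s.
From T = 2π√(a³/μ): a = (μ T²/4π²)^(1/3) = (398600 × 6199.0² / 4π²)^(1/3) = 7294 km.
Altitude h = a − R = 7294 − 6370 = 924 km.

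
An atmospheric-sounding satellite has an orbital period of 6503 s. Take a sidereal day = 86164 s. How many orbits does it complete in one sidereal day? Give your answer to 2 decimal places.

Orbits per sidereal day = 86164 / 6503.0 = 13.250.

13.25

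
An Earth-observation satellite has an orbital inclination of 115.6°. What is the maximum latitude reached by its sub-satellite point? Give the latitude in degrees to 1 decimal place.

64.4°

Retrograde orbit: the ground track reaches ±(180° − i) = ±(180 − 115.6) = ±64.4°.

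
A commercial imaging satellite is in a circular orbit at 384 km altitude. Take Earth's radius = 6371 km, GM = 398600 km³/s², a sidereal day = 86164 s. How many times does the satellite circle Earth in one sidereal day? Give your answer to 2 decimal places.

15.59

Semi-major axis a = 6371 + 384 = 6755 km. Period T = 2π√(a³/μ) = 2π√(6755³/398600) = 5525.2 s = 92.09 min.
Orbits per sidereal day = 86164 / 5525.2 = 15.595.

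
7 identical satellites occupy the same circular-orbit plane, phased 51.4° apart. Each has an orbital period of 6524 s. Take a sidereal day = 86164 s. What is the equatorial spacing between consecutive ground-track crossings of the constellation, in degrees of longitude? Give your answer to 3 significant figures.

3.89°

Single-satellite node shift = (6524.0/86164) × 360° = 27.26°.
With 7 satellites evenly phased, successive equator crossings are 27.26/7 = 3.894° apart.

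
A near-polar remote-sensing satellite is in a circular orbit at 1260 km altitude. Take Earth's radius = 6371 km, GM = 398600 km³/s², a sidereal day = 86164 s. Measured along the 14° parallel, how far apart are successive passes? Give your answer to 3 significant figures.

2990 km

Semi-major axis a = 6371 + 1260 = 7631 km. Period T = 2π√(a³/μ) = 2π√(7631³/398600) = 6634.1 s = 110.57 min.
Node shift per orbit = (6634.1/86164) × 360° = 27.72°.
Equatorial spacing = 27.72 × 111.2 km/° = 3082 km.
At 14° latitude, spacing = 3082 × cos(14°) = 2991 km.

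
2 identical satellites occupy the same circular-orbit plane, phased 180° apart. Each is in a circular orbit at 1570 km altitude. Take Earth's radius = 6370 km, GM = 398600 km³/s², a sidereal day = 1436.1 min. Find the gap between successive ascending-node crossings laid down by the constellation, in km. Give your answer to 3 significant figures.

1640 km

Semi-major axis a = 6370 + 1570 = 7940 km. Period T = 2π√(a³/μ) = 2π√(7940³/398600) = 7041.1 s = 117.35 min.
Single-satellite node shift = (7041.1/86166) × 360° = 29.42°.
With 2 satellites evenly phased, successive equator crossings are 29.42/2 = 14.709° apart.
That is 14.709 × 111.2 = 1635 km at the equator.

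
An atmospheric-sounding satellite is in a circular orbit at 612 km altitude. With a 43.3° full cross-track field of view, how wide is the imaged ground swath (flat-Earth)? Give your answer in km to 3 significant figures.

Half-angle = 43.3°/2 = 21.65°.
Swath width ≈ 2h·tan(θ/2) = 2 × 612 × tan(21.65°) = 485.9 km.

486 km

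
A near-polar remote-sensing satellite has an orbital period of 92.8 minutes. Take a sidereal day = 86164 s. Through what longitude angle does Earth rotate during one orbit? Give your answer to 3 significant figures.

T = 92.8 min = 5568.0 s.
During one orbit Earth rotates (5568.0 / 86164) × 360° = 23.26°.

23.3°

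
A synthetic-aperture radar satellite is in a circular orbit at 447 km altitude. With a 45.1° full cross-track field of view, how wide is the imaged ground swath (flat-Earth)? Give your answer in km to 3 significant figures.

371 km

Half-angle = 45.1°/2 = 22.55°.
Swath width ≈ 2h·tan(θ/2) = 2 × 447 × tan(22.55°) = 371.2 km.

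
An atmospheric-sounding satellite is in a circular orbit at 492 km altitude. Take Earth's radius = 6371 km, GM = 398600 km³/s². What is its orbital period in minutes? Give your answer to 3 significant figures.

94.3 min

Semi-major axis a = 6371 + 492 = 6863 km. Period T = 2π√(a³/μ) = 2π√(6863³/398600) = 5658.3 s = 94.30 min.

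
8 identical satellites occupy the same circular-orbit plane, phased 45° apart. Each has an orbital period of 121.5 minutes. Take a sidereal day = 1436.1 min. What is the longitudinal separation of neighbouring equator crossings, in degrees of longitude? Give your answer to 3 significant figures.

T = 121.5 min = 7290.0 s.
Single-satellite node shift = (7290.0/86166) × 360° = 30.46°.
With 8 satellites evenly phased, successive equator crossings are 30.46/8 = 3.807° apart.

3.81°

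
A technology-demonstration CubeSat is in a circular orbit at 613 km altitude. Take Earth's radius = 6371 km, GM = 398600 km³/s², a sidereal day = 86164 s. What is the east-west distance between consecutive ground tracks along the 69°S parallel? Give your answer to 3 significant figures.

Semi-major axis a = 6371 + 613 = 6984 km. Period T = 2π√(a³/μ) = 2π√(6984³/398600) = 5808.5 s = 96.81 min.
Node shift per orbit = (5808.5/86164) × 360° = 24.27°.
Equatorial spacing = 24.27 × 111.2 km/° = 2699 km.
At 69° latitude, spacing = 2699 × cos(69°) = 967 km.

967 km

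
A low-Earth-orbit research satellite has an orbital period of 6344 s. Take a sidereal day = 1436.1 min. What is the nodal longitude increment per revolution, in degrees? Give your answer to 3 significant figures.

26.5°

During one orbit Earth rotates (6344.0 / 86166) × 360° = 26.51°.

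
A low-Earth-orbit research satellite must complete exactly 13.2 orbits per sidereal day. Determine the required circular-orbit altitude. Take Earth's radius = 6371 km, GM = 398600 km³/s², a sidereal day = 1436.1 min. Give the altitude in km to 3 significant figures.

Required period T = 86166 / 13.2 = 6527.7 s.
From T = 2π√(a³/μ): a = (μ T²/4π²)^(1/3) = (398600 × 6527.7² / 4π²)^(1/3) = 7549 km.
Altitude h = a − R = 7549 − 6371 = 1178 km.

1180 km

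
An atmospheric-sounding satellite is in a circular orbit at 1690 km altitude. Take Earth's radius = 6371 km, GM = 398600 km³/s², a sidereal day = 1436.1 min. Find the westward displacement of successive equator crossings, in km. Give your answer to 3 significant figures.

3350 km

Semi-major axis a = 6371 + 1690 = 8061 km. Period T = 2π√(a³/μ) = 2π√(8061³/398600) = 7202.7 s = 120.04 min.
During one orbit Earth rotates (7202.7 / 86166) × 360° = 30.09°.
At the equator that is 30.09° × (2π·6371/360) km/° = 30.09 × 111.2 = 3346 km.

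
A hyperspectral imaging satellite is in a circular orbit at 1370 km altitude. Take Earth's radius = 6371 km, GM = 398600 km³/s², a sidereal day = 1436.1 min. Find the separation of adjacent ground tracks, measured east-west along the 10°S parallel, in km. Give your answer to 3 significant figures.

Semi-major axis a = 6371 + 1370 = 7741 km. Period T = 2π√(a³/μ) = 2π√(7741³/398600) = 6778.1 s = 112.97 min.
Node shift per orbit = (6778.1/86166) × 360° = 28.32°.
Equatorial spacing = 28.32 × 111.2 km/° = 3149 km.
At 10° latitude, spacing = 3149 × cos(10°) = 3101 km.

3100 km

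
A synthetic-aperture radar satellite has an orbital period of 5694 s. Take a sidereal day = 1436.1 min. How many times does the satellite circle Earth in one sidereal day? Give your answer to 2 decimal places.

15.13

Orbits per sidereal day = 86166 / 5694.0 = 15.133.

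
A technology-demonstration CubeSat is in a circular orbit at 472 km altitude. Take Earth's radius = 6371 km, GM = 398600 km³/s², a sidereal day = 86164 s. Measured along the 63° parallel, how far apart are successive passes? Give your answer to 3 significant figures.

1190 km

Semi-major axis a = 6371 + 472 = 6843 km. Period T = 2π√(a³/μ) = 2π√(6843³/398600) = 5633.5 s = 93.89 min.
Node shift per orbit = (5633.5/86164) × 360° = 23.54°.
Equatorial spacing = 23.54 × 111.2 km/° = 2617 km.
At 63° latitude, spacing = 2617 × cos(63°) = 1188 km.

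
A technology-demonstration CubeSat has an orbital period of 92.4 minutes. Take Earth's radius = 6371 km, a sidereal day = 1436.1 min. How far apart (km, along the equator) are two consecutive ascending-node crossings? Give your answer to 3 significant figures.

2580 km

T = 92.4 min = 5544.0 s.
During one orbit Earth rotates (5544.0 / 86166) × 360° = 23.16°.
At the equator that is 23.16° × (2π·6371/360) km/° = 23.16 × 111.2 = 2576 km.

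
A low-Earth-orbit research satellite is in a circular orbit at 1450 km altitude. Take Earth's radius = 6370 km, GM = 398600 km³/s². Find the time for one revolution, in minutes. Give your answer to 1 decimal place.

114.7 min

Semi-major axis a = 6370 + 1450 = 7820 km. Period T = 2π√(a³/μ) = 2π√(7820³/398600) = 6882.1 s = 114.70 min.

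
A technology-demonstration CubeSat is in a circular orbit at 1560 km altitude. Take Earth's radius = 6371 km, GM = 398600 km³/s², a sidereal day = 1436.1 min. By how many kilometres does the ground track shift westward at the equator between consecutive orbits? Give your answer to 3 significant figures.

Semi-major axis a = 6371 + 1560 = 7931 km. Period T = 2π√(a³/μ) = 2π√(7931³/398600) = 7029.2 s = 117.15 min.
During one orbit Earth rotates (7029.2 / 86166) × 360° = 29.37°.
At the equator that is 29.37° × (2π·6371/360) km/° = 29.37 × 111.2 = 3266 km.

3270 km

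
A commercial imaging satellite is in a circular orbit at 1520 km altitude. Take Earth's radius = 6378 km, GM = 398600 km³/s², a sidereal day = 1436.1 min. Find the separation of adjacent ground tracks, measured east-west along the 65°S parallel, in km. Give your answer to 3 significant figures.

1370 km

Semi-major axis a = 6378 + 1520 = 7898 km. Period T = 2π√(a³/μ) = 2π√(7898³/398600) = 6985.3 s = 116.42 min.
Node shift per orbit = (6985.3/86166) × 360° = 29.18°.
Equatorial spacing = 29.18 × 111.3 km/° = 3249 km.
At 65° latitude, spacing = 3249 × cos(65°) = 1373 km.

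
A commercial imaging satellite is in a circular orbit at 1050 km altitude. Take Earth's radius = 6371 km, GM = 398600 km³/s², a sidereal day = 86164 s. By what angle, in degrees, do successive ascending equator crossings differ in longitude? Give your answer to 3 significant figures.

Semi-major axis a = 6371 + 1050 = 7421 km. Period T = 2π√(a³/μ) = 2π√(7421³/398600) = 6362.2 s = 106.04 min.
During one orbit Earth rotates (6362.2 / 86164) × 360° = 26.58°.

26.6°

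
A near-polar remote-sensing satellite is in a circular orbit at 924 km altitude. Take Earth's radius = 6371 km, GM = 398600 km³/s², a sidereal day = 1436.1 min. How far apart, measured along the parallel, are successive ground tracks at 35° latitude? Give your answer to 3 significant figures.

2360 km

Semi-major axis a = 6371 + 924 = 7295 km. Period T = 2π√(a³/μ) = 2π√(7295³/398600) = 6200.8 s = 103.35 min.
Node shift per orbit = (6200.8/86166) × 360° = 25.91°.
Equatorial spacing = 25.91 × 111.2 km/° = 2881 km.
At 35° latitude, spacing = 2881 × cos(35°) = 2360 km.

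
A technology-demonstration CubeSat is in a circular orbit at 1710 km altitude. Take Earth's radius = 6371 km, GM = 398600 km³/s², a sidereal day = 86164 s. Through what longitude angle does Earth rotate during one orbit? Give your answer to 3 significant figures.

30.2°

Semi-major axis a = 6371 + 1710 = 8081 km. Period T = 2π√(a³/μ) = 2π√(8081³/398600) = 7229.5 s = 120.49 min.
During one orbit Earth rotates (7229.5 / 86164) × 360° = 30.21°.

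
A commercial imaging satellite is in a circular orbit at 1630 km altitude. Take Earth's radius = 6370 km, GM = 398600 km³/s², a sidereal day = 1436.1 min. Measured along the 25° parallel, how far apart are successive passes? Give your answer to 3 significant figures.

Semi-major axis a = 6370 + 1630 = 8000 km. Period T = 2π√(a³/μ) = 2π√(8000³/398600) = 7121.1 s = 118.68 min.
Node shift per orbit = (7121.1/86166) × 360° = 29.75°.
Equatorial spacing = 29.75 × 111.2 km/° = 3308 km.
At 25° latitude, spacing = 3308 × cos(25°) = 2998 km.

3000 km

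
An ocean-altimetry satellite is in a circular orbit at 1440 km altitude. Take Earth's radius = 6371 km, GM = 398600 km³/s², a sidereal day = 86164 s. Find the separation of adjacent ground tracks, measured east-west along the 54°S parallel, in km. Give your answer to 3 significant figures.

Semi-major axis a = 6371 + 1440 = 7811 km. Period T = 2π√(a³/μ) = 2π√(7811³/398600) = 6870.2 s = 114.50 min.
Node shift per orbit = (6870.2/86164) × 360° = 28.70°.
Equatorial spacing = 28.70 × 111.2 km/° = 3192 km.
At 54° latitude, spacing = 3192 × cos(54°) = 1876 km.

1880 km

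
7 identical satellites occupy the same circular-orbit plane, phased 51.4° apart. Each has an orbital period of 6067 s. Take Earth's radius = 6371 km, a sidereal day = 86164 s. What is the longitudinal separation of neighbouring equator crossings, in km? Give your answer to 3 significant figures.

403 km

Single-satellite node shift = (6067.0/86164) × 360° = 25.35°.
With 7 satellites evenly phased, successive equator crossings are 25.35/7 = 3.621° apart.
That is 3.621 × 111.2 = 403 km at the equator.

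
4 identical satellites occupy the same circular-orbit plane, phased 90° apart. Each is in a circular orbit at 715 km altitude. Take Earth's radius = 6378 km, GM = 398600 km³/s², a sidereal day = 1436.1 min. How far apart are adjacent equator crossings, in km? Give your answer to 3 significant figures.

691 km

Semi-major axis a = 6378 + 715 = 7093 km. Period T = 2π√(a³/μ) = 2π√(7093³/398600) = 5945.1 s = 99.08 min.
Single-satellite node shift = (5945.1/86166) × 360° = 24.84°.
With 4 satellites evenly phased, successive equator crossings are 24.84/4 = 6.210° apart.
That is 6.210 × 111.3 = 691 km at the equator.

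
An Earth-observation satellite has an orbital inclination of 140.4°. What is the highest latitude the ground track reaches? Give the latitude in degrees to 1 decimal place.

39.6°

Retrograde orbit: the ground track reaches ±(180° − i) = ±(180 − 140.4) = ±39.6°.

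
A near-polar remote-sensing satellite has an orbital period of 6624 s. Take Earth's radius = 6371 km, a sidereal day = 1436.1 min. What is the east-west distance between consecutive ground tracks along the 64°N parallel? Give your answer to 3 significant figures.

1350 km

Node shift per orbit = (6624.0/86166) × 360° = 27.67°.
Equatorial spacing = 27.67 × 111.2 km/° = 3077 km.
At 64° latitude, spacing = 3077 × cos(64°) = 1349 km.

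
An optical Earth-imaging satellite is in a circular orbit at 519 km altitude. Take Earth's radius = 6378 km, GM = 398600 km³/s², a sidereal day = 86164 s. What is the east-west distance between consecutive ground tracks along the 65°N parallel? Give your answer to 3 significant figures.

Semi-major axis a = 6378 + 519 = 6897 km. Period T = 2π√(a³/μ) = 2π√(6897³/398600) = 5700.4 s = 95.01 min.
Node shift per orbit = (5700.4/86164) × 360° = 23.82°.
Equatorial spacing = 23.82 × 111.3 km/° = 2651 km.
At 65° latitude, spacing = 2651 × cos(65°) = 1120 km.

1120 km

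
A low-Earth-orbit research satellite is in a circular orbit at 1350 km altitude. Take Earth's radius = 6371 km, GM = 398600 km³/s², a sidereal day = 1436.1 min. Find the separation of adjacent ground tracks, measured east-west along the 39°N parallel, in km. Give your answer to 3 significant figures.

Semi-major axis a = 6371 + 1350 = 7721 km. Period T = 2π√(a³/μ) = 2π√(7721³/398600) = 6751.8 s = 112.53 min.
Node shift per orbit = (6751.8/86166) × 360° = 28.21°.
Equatorial spacing = 28.21 × 111.2 km/° = 3137 km.
At 39° latitude, spacing = 3137 × cos(39°) = 2438 km.

2440 km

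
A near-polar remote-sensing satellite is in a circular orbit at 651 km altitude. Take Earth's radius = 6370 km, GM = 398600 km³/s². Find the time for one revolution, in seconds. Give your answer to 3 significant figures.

Semi-major axis a = 6370 + 651 = 7021 km. Period T = 2π√(a³/μ) = 2π√(7021³/398600) = 5854.8 s = 97.58 min.

5850 seconds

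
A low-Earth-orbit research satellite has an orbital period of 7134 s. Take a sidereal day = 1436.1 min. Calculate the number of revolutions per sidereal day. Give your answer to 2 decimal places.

12.08

Orbits per sidereal day = 86166 / 7134.0 = 12.078.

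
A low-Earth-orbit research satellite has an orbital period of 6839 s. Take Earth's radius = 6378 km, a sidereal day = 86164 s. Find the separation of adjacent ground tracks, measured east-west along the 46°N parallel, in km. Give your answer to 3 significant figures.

2210 km

Node shift per orbit = (6839.0/86164) × 360° = 28.57°.
Equatorial spacing = 28.57 × 111.3 km/° = 3181 km.
At 46° latitude, spacing = 3181 × cos(46°) = 2210 km.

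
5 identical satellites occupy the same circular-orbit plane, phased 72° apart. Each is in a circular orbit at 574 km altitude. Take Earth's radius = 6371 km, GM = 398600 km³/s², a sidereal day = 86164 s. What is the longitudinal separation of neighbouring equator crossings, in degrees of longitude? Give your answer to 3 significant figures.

4.81°

Semi-major axis a = 6371 + 574 = 6945 km. Period T = 2π√(a³/μ) = 2π√(6945³/398600) = 5760.0 s = 96.00 min.
Single-satellite node shift = (5760.0/86164) × 360° = 24.07°.
With 5 satellites evenly phased, successive equator crossings are 24.07/5 = 4.813° apart.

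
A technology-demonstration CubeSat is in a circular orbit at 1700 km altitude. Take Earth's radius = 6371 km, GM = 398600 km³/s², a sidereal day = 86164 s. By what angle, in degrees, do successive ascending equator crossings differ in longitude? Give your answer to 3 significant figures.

30.1°

Semi-major axis a = 6371 + 1700 = 8071 km. Period T = 2π√(a³/μ) = 2π√(8071³/398600) = 7216.1 s = 120.27 min.
During one orbit Earth rotates (7216.1 / 86164) × 360° = 30.15°.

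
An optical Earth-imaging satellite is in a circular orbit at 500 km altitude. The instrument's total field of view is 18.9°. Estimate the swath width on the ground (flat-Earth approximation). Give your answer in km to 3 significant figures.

166 km

Half-angle = 18.9°/2 = 9.45°.
Swath width ≈ 2h·tan(θ/2) = 2 × 500 × tan(9.45°) = 166.4 km.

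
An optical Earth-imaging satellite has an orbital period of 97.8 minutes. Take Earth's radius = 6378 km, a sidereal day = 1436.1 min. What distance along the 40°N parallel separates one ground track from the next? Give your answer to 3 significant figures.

T = 97.8 min = 5868.0 s.
Node shift per orbit = (5868.0/86166) × 360° = 24.52°.
Equatorial spacing = 24.52 × 111.3 km/° = 2729 km.
At 40° latitude, spacing = 2729 × cos(40°) = 2091 km.

2090 km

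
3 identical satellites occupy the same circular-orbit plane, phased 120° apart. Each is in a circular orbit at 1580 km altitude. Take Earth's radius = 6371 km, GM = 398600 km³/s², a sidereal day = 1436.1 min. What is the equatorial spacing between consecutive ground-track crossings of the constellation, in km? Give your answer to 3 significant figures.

Semi-major axis a = 6371 + 1580 = 7951 km. Period T = 2π√(a³/μ) = 2π√(7951³/398600) = 7055.8 s = 117.60 min.
Single-satellite node shift = (7055.8/86166) × 360° = 29.48°.
With 3 satellites evenly phased, successive equator crossings are 29.48/3 = 9.826° apart.
That is 9.826 × 111.2 = 1093 km at the equator.

1090 km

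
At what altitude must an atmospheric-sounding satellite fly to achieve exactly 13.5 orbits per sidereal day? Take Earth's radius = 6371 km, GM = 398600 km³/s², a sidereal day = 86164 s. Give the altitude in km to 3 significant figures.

Required period T = 86164 / 13.5 = 6382.5 s.
From T = 2π√(a³/μ): a = (μ T²/4π²)^(1/3) = (398600 × 6382.5² / 4π²)^(1/3) = 7437 km.
Altitude h = a − R = 7437 − 6371 = 1066 km.

1070 km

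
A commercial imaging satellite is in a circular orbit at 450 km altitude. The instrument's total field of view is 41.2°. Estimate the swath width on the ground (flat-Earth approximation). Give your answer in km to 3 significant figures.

Half-angle = 41.2°/2 = 20.6°.
Swath width ≈ 2h·tan(θ/2) = 2 × 450 × tan(20.6°) = 338.3 km.

338 km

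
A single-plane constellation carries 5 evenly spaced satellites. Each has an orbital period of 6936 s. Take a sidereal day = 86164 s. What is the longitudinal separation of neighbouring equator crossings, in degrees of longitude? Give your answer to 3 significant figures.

Single-satellite node shift = (6936.0/86164) × 360° = 28.98°.
With 5 satellites evenly phased, successive equator crossings are 28.98/5 = 5.796° apart.

5.80°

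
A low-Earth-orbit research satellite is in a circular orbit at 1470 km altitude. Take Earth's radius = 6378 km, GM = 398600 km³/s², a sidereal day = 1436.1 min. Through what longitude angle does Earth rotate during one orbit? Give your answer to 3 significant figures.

Semi-major axis a = 6378 + 1470 = 7848 km. Period T = 2π√(a³/μ) = 2π√(7848³/398600) = 6919.1 s = 115.32 min.
During one orbit Earth rotates (6919.1 / 86166) × 360° = 28.91°.

28.9°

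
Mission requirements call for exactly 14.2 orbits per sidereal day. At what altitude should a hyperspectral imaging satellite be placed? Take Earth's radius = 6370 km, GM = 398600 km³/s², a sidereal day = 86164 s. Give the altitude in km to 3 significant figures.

Required period T = 86164 / 14.2 = 6067.9 s.
From T = 2π√(a³/μ): a = (μ T²/4π²)^(1/3) = (398600 × 6067.9² / 4π²)^(1/3) = 7190 km.
Altitude h = a − R = 7190 − 6370 = 820 km.

820 km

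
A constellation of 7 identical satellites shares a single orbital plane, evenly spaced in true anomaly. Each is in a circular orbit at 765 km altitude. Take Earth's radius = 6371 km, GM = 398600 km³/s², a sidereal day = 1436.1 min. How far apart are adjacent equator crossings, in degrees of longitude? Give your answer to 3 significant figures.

Semi-major axis a = 6371 + 765 = 7136 km. Period T = 2π√(a³/μ) = 2π√(7136³/398600) = 5999.2 s = 99.99 min.
Single-satellite node shift = (5999.2/86166) × 360° = 25.06°.
With 7 satellites evenly phased, successive equator crossings are 25.06/7 = 3.581° apart.

3.58°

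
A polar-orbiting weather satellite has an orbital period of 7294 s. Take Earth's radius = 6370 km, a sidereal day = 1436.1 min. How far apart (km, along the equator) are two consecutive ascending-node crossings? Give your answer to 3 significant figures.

During one orbit Earth rotates (7294.0 / 86166) × 360° = 30.47°.
At the equator that is 30.47° × (2π·6370/360) km/° = 30.47 × 111.2 = 3388 km.

3390 km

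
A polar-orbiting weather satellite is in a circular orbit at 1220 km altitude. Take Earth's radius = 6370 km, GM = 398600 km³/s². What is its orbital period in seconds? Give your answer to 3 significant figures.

6580 seconds

Semi-major axis a = 6370 + 1220 = 7590 km. Period T = 2π√(a³/μ) = 2π√(7590³/398600) = 6580.7 s = 109.68 min.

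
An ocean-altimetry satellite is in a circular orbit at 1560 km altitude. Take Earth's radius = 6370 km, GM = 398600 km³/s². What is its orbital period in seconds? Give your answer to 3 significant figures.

7030 seconds

Semi-major axis a = 6370 + 1560 = 7930 km. Period T = 2π√(a³/μ) = 2π√(7930³/398600) = 7027.8 s = 117.13 min.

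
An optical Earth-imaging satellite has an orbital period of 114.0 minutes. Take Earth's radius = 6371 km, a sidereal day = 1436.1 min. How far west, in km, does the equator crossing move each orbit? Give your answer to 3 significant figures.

3180 km

T = 114.0 min = 6840.0 s.
During one orbit Earth rotates (6840.0 / 86166) × 360° = 28.58°.
At the equator that is 28.58° × (2π·6371/360) km/° = 28.58 × 111.2 = 3178 km.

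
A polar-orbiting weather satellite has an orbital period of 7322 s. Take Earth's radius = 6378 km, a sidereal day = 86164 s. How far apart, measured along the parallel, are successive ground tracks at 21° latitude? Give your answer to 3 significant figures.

Node shift per orbit = (7322.0/86164) × 360° = 30.59°.
Equatorial spacing = 30.59 × 111.3 km/° = 3405 km.
At 21° latitude, spacing = 3405 × cos(21°) = 3179 km.

3180 km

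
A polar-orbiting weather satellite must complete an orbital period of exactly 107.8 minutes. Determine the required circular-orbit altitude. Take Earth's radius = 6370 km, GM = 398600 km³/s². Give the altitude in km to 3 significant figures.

T = 107.8 min = 6468.0 s.
From T = 2π√(a³/μ): a = (μ T²/4π²)^(1/3) = (398600 × 6468.0² / 4π²)^(1/3) = 7503 km.
Altitude h = a − R = 7503 − 6370 = 1133 km.

1130 km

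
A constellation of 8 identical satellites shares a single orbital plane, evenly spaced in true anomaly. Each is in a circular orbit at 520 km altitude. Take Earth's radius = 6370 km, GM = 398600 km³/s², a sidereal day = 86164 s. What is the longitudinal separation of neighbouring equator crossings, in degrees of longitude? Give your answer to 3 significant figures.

Semi-major axis a = 6370 + 520 = 6890 km. Period T = 2π√(a³/μ) = 2π√(6890³/398600) = 5691.7 s = 94.86 min.
Single-satellite node shift = (5691.7/86164) × 360° = 23.78°.
With 8 satellites evenly phased, successive equator crossings are 23.78/8 = 2.973° apart.

2.97°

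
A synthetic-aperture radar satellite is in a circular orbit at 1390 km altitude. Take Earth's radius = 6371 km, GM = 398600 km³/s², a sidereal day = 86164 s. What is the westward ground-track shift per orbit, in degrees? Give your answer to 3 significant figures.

28.4°

Semi-major axis a = 6371 + 1390 = 7761 km. Period T = 2π√(a³/μ) = 2π√(7761³/398600) = 6804.4 s = 113.41 min.
During one orbit Earth rotates (6804.4 / 86164) × 360° = 28.43°.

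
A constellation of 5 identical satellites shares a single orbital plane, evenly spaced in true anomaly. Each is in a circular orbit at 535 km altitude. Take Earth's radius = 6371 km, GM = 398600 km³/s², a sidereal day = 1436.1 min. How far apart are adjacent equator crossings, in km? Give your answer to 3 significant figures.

531 km

Semi-major axis a = 6371 + 535 = 6906 km. Period T = 2π√(a³/μ) = 2π√(6906³/398600) = 5711.5 s = 95.19 min.
Single-satellite node shift = (5711.5/86166) × 360° = 23.86°.
With 5 satellites evenly phased, successive equator crossings are 23.86/5 = 4.773° apart.
That is 4.773 × 111.2 = 531 km at the equator.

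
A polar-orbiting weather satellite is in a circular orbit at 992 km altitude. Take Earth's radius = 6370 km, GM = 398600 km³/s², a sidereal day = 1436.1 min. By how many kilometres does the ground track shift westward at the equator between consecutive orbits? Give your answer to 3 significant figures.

2920 km

Semi-major axis a = 6370 + 992 = 7362 km. Period T = 2π√(a³/μ) = 2π√(7362³/398600) = 6286.4 s = 104.77 min.
During one orbit Earth rotates (6286.4 / 86166) × 360° = 26.26°.
At the equator that is 26.26° × (2π·6370/360) km/° = 26.26 × 111.2 = 2920 km.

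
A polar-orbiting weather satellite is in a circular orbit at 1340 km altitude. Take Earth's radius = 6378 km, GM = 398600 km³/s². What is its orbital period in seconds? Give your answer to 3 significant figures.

Semi-major axis a = 6378 + 1340 = 7718 km. Period T = 2π√(a³/μ) = 2π√(7718³/398600) = 6747.9 s = 112.46 min.

6750 seconds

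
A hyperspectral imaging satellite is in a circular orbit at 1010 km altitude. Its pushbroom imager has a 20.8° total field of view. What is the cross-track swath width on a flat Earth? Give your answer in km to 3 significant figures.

371 km

Half-angle = 20.8°/2 = 10.4°.
Swath width ≈ 2h·tan(θ/2) = 2 × 1010 × tan(10.4°) = 370.7 km.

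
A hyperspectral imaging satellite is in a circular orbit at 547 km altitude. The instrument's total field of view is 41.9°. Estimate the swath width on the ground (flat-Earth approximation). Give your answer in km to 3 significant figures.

Half-angle = 41.9°/2 = 20.95°.
Swath width ≈ 2h·tan(θ/2) = 2 × 547 × tan(20.95°) = 418.9 km.

419 km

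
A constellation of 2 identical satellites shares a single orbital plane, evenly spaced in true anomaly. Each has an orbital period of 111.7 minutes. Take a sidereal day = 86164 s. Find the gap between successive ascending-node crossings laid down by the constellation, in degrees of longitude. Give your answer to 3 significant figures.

T = 111.7 min = 6702.0 s.
Single-satellite node shift = (6702.0/86164) × 360° = 28.00°.
With 2 satellites evenly phased, successive equator crossings are 28.00/2 = 14.001° apart.

14.0°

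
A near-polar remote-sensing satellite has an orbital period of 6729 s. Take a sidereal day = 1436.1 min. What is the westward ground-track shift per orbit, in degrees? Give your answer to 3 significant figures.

During one orbit Earth rotates (6729.0 / 86166) × 360° = 28.11°.

28.1°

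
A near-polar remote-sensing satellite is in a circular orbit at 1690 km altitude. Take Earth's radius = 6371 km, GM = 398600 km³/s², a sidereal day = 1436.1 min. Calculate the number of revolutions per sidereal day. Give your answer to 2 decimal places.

Semi-major axis a = 6371 + 1690 = 8061 km. Period T = 2π√(a³/μ) = 2π√(8061³/398600) = 7202.7 s = 120.04 min.
Orbits per sidereal day = 86166 / 7202.7 = 11.963.

11.96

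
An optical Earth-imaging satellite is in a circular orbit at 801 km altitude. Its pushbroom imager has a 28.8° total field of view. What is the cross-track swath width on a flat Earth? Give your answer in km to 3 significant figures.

Half-angle = 28.8°/2 = 14.4°.
Swath width ≈ 2h·tan(θ/2) = 2 × 801 × tan(14.4°) = 411.3 km.

411 km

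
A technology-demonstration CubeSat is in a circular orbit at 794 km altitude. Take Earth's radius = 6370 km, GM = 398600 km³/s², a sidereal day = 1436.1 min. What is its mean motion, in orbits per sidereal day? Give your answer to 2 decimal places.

Semi-major axis a = 6370 + 794 = 7164 km. Period T = 2π√(a³/μ) = 2π√(7164³/398600) = 6034.5 s = 100.58 min.
Orbits per sidereal day = 86166 / 6034.5 = 14.279.

14.28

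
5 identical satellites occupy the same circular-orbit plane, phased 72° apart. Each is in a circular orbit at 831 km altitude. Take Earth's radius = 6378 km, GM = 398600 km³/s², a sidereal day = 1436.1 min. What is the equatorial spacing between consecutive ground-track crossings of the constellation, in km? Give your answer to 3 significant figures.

567 km

Semi-major axis a = 6378 + 831 = 7209 km. Period T = 2π√(a³/μ) = 2π√(7209³/398600) = 6091.5 s = 101.52 min.
Single-satellite node shift = (6091.5/86166) × 360° = 25.45°.
With 5 satellites evenly phased, successive equator crossings are 25.45/5 = 5.090° apart.
That is 5.090 × 111.3 = 567 km at the equator.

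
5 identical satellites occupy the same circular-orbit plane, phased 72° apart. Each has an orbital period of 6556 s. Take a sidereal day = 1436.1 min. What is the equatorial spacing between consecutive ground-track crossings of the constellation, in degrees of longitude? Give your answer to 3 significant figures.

5.48°

Single-satellite node shift = (6556.0/86166) × 360° = 27.39°.
With 5 satellites evenly phased, successive equator crossings are 27.39/5 = 5.478° apart.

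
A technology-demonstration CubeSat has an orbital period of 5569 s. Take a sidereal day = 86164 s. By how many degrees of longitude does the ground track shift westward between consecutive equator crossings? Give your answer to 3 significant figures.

23.3°

During one orbit Earth rotates (5569.0 / 86164) × 360° = 23.27°.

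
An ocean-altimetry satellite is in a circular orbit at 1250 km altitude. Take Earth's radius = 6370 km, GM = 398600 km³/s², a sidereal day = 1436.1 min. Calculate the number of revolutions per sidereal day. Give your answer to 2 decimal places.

13.02

Semi-major axis a = 6370 + 1250 = 7620 km. Period T = 2π√(a³/μ) = 2π√(7620³/398600) = 6619.8 s = 110.33 min.
Orbits per sidereal day = 86166 / 6619.8 = 13.016.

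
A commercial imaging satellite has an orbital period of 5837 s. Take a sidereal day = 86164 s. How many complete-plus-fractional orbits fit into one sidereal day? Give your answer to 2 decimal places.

14.76

Orbits per sidereal day = 86164 / 5837.0 = 14.762.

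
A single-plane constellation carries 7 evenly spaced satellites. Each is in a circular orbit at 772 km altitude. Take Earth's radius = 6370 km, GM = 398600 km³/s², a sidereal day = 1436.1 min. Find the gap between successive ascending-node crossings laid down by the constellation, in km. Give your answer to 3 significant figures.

399 km

Semi-major axis a = 6370 + 772 = 7142 km. Period T = 2π√(a³/μ) = 2π√(7142³/398600) = 6006.8 s = 100.11 min.
Single-satellite node shift = (6006.8/86166) × 360° = 25.10°.
With 7 satellites evenly phased, successive equator crossings are 25.10/7 = 3.585° apart.
That is 3.585 × 111.2 = 399 km at the equator.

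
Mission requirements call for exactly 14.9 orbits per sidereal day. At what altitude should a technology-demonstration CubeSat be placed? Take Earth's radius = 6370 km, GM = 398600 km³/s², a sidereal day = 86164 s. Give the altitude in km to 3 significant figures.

Required period T = 86164 / 14.9 = 5782.8 s.
From T = 2π√(a³/μ): a = (μ T²/4π²)^(1/3) = (398600 × 5782.8² / 4π²)^(1/3) = 6963 km.
Altitude h = a − R = 6963 − 6370 = 593 km.

593 km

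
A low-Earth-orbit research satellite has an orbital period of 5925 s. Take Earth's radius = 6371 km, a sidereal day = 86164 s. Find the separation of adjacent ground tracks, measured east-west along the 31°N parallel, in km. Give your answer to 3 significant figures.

Node shift per orbit = (5925.0/86164) × 360° = 24.76°.
Equatorial spacing = 24.76 × 111.2 km/° = 2753 km.
At 31° latitude, spacing = 2753 × cos(31°) = 2359 km.

2360 km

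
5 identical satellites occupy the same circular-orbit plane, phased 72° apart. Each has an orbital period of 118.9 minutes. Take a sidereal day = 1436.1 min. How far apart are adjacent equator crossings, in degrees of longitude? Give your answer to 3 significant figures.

5.96°

T = 118.9 min = 7134.0 s.
Single-satellite node shift = (7134.0/86166) × 360° = 29.81°.
With 5 satellites evenly phased, successive equator crossings are 29.81/5 = 5.961° apart.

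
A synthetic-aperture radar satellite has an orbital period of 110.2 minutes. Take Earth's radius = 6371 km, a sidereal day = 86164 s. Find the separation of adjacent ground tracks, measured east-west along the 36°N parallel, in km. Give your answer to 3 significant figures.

2490 km

T = 110.2 min = 6612.0 s.
Node shift per orbit = (6612.0/86164) × 360° = 27.63°.
Equatorial spacing = 27.63 × 111.2 km/° = 3072 km.
At 36° latitude, spacing = 3072 × cos(36°) = 2485 km.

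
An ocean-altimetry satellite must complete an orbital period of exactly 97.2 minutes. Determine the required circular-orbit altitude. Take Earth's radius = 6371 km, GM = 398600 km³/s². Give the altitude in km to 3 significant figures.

632 km

T = 97.2 min = 5832.0 s.
From T = 2π√(a³/μ): a = (μ T²/4π²)^(1/3) = (398600 × 5832.0² / 4π²)^(1/3) = 7003 km.
Altitude h = a − R = 7003 − 6371 = 632 km.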